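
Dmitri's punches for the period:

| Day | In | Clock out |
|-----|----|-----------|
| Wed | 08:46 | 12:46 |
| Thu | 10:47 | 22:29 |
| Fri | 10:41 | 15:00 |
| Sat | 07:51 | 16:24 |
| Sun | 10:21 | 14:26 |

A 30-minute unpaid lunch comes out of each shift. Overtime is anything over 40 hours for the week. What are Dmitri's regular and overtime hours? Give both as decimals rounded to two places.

Wed: 08:46–12:46 = 4 h 0 min; less 30 min break → 3 h 30 min
Thu: 10:47–22:29 = 11 h 42 min; less 30 min break → 11 h 12 min
Fri: 10:41–15:00 = 4 h 19 min; less 30 min break → 3 h 49 min
Sat: 07:51–16:24 = 8 h 33 min; less 30 min break → 8 h 3 min
Sun: 10:21–14:26 = 4 h 5 min; less 30 min break → 3 h 35 min
Total worked: 30 h 9 min = 30.15 h.
Threshold 40 h → overtime 0 h 0 min, regular 30 h 9 min.

Regular 30.15 hours, overtime 0.00 hours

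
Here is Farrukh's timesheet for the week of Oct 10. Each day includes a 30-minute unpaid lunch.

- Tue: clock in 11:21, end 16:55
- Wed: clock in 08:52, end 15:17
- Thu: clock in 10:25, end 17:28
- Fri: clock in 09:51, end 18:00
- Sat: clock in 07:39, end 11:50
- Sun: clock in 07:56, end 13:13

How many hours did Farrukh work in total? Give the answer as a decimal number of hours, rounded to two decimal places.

33.65 hours

Tue: 11:21–16:55 = 5 h 34 min; less 30 min break → 5 h 4 min
Wed: 08:52–15:17 = 6 h 25 min; less 30 min break → 5 h 55 min
Thu: 10:25–17:28 = 7 h 3 min; less 30 min break → 6 h 33 min
Fri: 09:51–18:00 = 8 h 9 min; less 30 min break → 7 h 39 min
Sat: 07:39–11:50 = 4 h 11 min; less 30 min break → 3 h 41 min
Sun: 07:56–13:13 = 5 h 17 min; less 30 min break → 4 h 47 min
Total: 5 h 4 min + 5 h 55 min + 6 h 33 min + 7 h 39 min + 3 h 41 min + 4 h 47 min = 33 h 39 min.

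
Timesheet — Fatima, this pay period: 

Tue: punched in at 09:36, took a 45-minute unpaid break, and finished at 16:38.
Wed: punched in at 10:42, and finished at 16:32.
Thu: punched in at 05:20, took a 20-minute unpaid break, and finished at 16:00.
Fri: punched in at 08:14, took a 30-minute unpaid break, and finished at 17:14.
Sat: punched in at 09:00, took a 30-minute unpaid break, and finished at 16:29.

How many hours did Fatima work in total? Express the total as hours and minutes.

37 h 56 min

Tue: 09:36–16:38 = 7 h 2 min; less 45 min break → 6 h 17 min
Wed: 10:42–16:32 = 5 h 50 min
Thu: 05:20–16:00 = 10 h 40 min; less 20 min break → 10 h 20 min
Fri: 08:14–17:14 = 9 h 0 min; less 30 min break → 8 h 30 min
Sat: 09:00–16:29 = 7 h 29 min; less 30 min break → 6 h 59 min
Total: 6 h 17 min + 5 h 50 min + 10 h 20 min + 8 h 30 min + 6 h 59 min = 37 h 56 min.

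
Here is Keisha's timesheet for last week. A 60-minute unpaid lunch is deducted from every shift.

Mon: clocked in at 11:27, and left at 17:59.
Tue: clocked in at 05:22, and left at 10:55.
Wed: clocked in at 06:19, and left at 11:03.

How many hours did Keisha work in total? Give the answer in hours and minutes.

13 h 49 min

Mon: 11:27–17:59 = 6 h 32 min; less 60 min break → 5 h 32 min
Tue: 05:22–10:55 = 5 h 33 min; less 60 min break → 4 h 33 min
Wed: 06:19–11:03 = 4 h 44 min; less 60 min break → 3 h 44 min
Total: 5 h 32 min + 4 h 33 min + 3 h 44 min = 13 h 49 min.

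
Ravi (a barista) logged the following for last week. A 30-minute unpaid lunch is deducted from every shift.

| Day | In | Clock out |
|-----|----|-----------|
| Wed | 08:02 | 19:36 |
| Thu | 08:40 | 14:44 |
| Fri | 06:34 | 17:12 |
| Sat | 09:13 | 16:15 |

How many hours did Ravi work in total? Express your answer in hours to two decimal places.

33.30 hours

Wed: 08:02–19:36 = 11 h 34 min; less 30 min break → 11 h 4 min
Thu: 08:40–14:44 = 6 h 4 min; less 30 min break → 5 h 34 min
Fri: 06:34–17:12 = 10 h 38 min; less 30 min break → 10 h 8 min
Sat: 09:13–16:15 = 7 h 2 min; less 30 min break → 6 h 32 min
Total: 11 h 4 min + 5 h 34 min + 10 h 8 min + 6 h 32 min = 33 h 18 min.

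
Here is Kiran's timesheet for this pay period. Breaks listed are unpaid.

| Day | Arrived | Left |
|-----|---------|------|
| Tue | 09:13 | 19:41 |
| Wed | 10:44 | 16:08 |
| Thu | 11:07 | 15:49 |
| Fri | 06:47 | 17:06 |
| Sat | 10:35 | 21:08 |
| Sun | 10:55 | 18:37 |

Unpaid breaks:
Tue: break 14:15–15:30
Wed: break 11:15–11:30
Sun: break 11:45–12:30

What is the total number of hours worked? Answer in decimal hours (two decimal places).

46.88 hours

Tue: 09:13–19:41 = 10 h 28 min; less 75 min break → 9 h 13 min
Wed: 10:44–16:08 = 5 h 24 min; less 15 min break → 5 h 9 min
Thu: 11:07–15:49 = 4 h 42 min
Fri: 06:47–17:06 = 10 h 19 min
Sat: 10:35–21:08 = 10 h 33 min
Sun: 10:55–18:37 = 7 h 42 min; less 45 min break → 6 h 57 min
Total: 9 h 13 min + 5 h 9 min + 4 h 42 min + 10 h 19 min + 10 h 33 min + 6 h 57 min = 46 h 53 min.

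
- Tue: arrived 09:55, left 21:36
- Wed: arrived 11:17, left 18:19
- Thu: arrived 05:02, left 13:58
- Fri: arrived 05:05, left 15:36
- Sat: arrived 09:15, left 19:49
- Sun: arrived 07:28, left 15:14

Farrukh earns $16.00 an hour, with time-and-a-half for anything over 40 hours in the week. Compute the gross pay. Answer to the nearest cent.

$1036.00

Tue: 09:55–21:36 = 11 h 41 min
Wed: 11:17–18:19 = 7 h 2 min
Thu: 05:02–13:58 = 8 h 56 min
Fri: 05:05–15:36 = 10 h 31 min
Sat: 09:15–19:49 = 10 h 34 min
Sun: 07:28–15:14 = 7 h 46 min
Total worked: 56 h 30 min = 3390 min.
Regular 40 h 0 min = 2400 min at $16.00/h; overtime 16 h 30 min = 990 min at $24.00/h.
Pay = (2400 × $16.00 + 990 × $24.00) ÷ 60 = $1036.00.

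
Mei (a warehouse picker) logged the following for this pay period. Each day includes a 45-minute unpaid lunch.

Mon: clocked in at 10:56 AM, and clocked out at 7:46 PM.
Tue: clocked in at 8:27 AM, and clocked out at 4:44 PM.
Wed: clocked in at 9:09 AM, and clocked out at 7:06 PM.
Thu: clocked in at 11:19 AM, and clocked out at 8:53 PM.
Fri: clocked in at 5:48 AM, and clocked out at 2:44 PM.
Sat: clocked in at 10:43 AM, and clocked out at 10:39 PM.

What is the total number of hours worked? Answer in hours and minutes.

53 h 0 min

Mon: 10:56 AM–7:46 PM = 8 h 50 min; less 45 min break → 8 h 5 min
Tue: 8:27 AM–4:44 PM = 8 h 17 min; less 45 min break → 7 h 32 min
Wed: 9:09 AM–7:06 PM = 9 h 57 min; less 45 min break → 9 h 12 min
Thu: 11:19 AM–8:53 PM = 9 h 34 min; less 45 min break → 8 h 49 min
Fri: 5:48 AM–2:44 PM = 8 h 56 min; less 45 min break → 8 h 11 min
Sat: 10:43 AM–10:39 PM = 11 h 56 min; less 45 min break → 11 h 11 min
Total: 8 h 5 min + 7 h 32 min + 9 h 12 min + 8 h 49 min + 8 h 11 min + 11 h 11 min = 53 h 0 min.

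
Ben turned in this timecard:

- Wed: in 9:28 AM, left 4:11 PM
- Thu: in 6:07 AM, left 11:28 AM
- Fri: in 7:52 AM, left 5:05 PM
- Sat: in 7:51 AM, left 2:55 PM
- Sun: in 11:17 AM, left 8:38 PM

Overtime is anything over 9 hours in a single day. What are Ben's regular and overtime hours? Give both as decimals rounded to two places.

Regular 37.13 hours, overtime 0.57 hours

Wed: 9:28 AM–4:11 PM = 6 h 43 min
Thu: 6:07 AM–11:28 AM = 5 h 21 min
Fri: 7:52 AM–5:05 PM = 9 h 13 min
Sat: 7:51 AM–2:55 PM = 7 h 4 min
Sun: 11:17 AM–8:38 PM = 9 h 21 min
Wed reg 6 h 43 min / OT 0 h 0 min; Thu reg 5 h 21 min / OT 0 h 0 min; Fri reg 9 h 0 min / OT 0 h 13 min; Sat reg 7 h 4 min / OT 0 h 0 min; Sun reg 9 h 0 min / OT 0 h 21 min.
Totals: regular 37 h 8 min, overtime 0 h 34 min.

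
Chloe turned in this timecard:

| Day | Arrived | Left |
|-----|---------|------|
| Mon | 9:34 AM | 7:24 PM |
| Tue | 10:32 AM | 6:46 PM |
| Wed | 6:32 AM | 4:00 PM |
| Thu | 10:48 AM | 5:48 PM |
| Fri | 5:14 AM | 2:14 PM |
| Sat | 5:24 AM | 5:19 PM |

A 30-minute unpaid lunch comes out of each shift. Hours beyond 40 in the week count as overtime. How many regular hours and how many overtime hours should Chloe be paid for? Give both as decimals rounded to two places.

Regular 40.00 hours, overtime 12.45 hours

Mon: 9:34 AM–7:24 PM = 9 h 50 min; less 30 min break → 9 h 20 min
Tue: 10:32 AM–6:46 PM = 8 h 14 min; less 30 min break → 7 h 44 min
Wed: 6:32 AM–4:00 PM = 9 h 28 min; less 30 min break → 8 h 58 min
Thu: 10:48 AM–5:48 PM = 7 h 0 min; less 30 min break → 6 h 30 min
Fri: 5:14 AM–2:14 PM = 9 h 0 min; less 30 min break → 8 h 30 min
Sat: 5:24 AM–5:19 PM = 11 h 55 min; less 30 min break → 11 h 25 min
Total worked: 52 h 27 min = 52.45 h.
Threshold 40 h → overtime 12 h 27 min, regular 40 h 0 min.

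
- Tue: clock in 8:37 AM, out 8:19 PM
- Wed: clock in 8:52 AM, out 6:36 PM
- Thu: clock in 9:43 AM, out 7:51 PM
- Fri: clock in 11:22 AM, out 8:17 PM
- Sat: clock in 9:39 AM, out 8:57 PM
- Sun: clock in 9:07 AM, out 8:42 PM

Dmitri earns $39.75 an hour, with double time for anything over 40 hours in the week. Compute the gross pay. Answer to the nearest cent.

$3447.65

Tue: 8:37 AM–8:19 PM = 11 h 42 min
Wed: 8:52 AM–6:36 PM = 9 h 44 min
Thu: 9:43 AM–7:51 PM = 10 h 8 min
Fri: 11:22 AM–8:17 PM = 8 h 55 min
Sat: 9:39 AM–8:57 PM = 11 h 18 min
Sun: 9:07 AM–8:42 PM = 11 h 35 min
Total worked: 63 h 22 min = 3802 min.
Regular 40 h 0 min = 2400 min at $39.75/h; overtime 23 h 22 min = 1402 min at $79.50/h.
Pay = (2400 × $39.75 + 1402 × $79.50) ÷ 60 = $3447.65.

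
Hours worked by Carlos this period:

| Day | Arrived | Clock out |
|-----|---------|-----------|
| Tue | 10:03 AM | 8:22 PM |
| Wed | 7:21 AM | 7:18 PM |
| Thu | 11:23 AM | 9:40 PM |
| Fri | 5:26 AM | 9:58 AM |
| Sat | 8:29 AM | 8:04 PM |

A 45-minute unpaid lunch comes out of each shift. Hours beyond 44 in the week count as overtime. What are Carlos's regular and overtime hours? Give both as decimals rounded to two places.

Regular 44.00 hours, overtime 0.92 hours

Tue: 10:03 AM–8:22 PM = 10 h 19 min; less 45 min break → 9 h 34 min
Wed: 7:21 AM–7:18 PM = 11 h 57 min; less 45 min break → 11 h 12 min
Thu: 11:23 AM–9:40 PM = 10 h 17 min; less 45 min break → 9 h 32 min
Fri: 5:26 AM–9:58 AM = 4 h 32 min; less 45 min break → 3 h 47 min
Sat: 8:29 AM–8:04 PM = 11 h 35 min; less 45 min break → 10 h 50 min
Total worked: 44 h 55 min = 44.92 h.
Threshold 44 h → overtime 0 h 55 min, regular 44 h 0 min.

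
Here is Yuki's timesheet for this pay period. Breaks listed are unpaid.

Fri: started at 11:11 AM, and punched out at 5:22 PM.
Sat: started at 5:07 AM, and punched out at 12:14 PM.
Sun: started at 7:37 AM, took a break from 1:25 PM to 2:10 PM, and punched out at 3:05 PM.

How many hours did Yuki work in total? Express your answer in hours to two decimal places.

20.02 hours

Fri: 11:11 AM–5:22 PM = 6 h 11 min
Sat: 5:07 AM–12:14 PM = 7 h 7 min
Sun: 7:37 AM–3:05 PM = 7 h 28 min; less 45 min break → 6 h 43 min
Total: 6 h 11 min + 7 h 7 min + 6 h 43 min = 20 h 1 min.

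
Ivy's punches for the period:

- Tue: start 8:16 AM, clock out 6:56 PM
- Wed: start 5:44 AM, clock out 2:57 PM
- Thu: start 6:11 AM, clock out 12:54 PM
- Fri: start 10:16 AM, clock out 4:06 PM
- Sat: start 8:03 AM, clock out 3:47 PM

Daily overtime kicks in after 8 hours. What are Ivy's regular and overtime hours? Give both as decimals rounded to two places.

Regular 36.28 hours, overtime 3.88 hours

Tue: 8:16 AM–6:56 PM = 10 h 40 min
Wed: 5:44 AM–2:57 PM = 9 h 13 min
Thu: 6:11 AM–12:54 PM = 6 h 43 min
Fri: 10:16 AM–4:06 PM = 5 h 50 min
Sat: 8:03 AM–3:47 PM = 7 h 44 min
Tue reg 8 h 0 min / OT 2 h 40 min; Wed reg 8 h 0 min / OT 1 h 13 min; Thu reg 6 h 43 min / OT 0 h 0 min; Fri reg 5 h 50 min / OT 0 h 0 min; Sat reg 7 h 44 min / OT 0 h 0 min.
Totals: regular 36 h 17 min, overtime 3 h 53 min.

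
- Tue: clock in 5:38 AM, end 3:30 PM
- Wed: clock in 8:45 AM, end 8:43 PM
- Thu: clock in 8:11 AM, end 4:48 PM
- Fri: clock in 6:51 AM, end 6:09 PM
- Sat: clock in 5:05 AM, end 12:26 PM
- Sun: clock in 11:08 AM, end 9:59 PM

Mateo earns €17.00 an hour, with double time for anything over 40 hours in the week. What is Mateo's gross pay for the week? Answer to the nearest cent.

Tue: 5:38 AM–3:30 PM = 9 h 52 min
Wed: 8:45 AM–8:43 PM = 11 h 58 min
Thu: 8:11 AM–4:48 PM = 8 h 37 min
Fri: 6:51 AM–6:09 PM = 11 h 18 min
Sat: 5:05 AM–12:26 PM = 7 h 21 min
Sun: 11:08 AM–9:59 PM = 10 h 51 min
Total worked: 59 h 57 min = 3597 min.
Regular 40 h 0 min = 2400 min at €17.00/h; overtime 19 h 57 min = 1197 min at €34.00/h.
Pay = (2400 × €17.00 + 1197 × €34.00) ÷ 60 = €1358.30.

€1358.30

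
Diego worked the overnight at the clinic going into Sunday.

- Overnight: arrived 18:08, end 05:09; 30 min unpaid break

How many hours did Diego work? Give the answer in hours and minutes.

10 h 31 min

Overnight: 18:08 → midnight = 5 h 52 min; midnight → 05:09 = 5 h 9 min; span 11 h 1 min; less 30 min break → 10 h 31 min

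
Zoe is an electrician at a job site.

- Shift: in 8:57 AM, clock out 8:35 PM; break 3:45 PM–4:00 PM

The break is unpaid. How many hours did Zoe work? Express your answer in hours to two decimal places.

Shift: 8:57 AM–8:35 PM = 11 h 38 min; less 15 min break → 11 h 23 min

11.38 hours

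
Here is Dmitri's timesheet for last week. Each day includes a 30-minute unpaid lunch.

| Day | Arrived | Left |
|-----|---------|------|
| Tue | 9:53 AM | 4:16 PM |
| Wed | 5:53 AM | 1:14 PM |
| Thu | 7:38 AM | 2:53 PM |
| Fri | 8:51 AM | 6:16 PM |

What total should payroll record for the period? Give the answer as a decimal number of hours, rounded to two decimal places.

Tue: 9:53 AM–4:16 PM = 6 h 23 min; less 30 min break → 5 h 53 min
Wed: 5:53 AM–1:14 PM = 7 h 21 min; less 30 min break → 6 h 51 min
Thu: 7:38 AM–2:53 PM = 7 h 15 min; less 30 min break → 6 h 45 min
Fri: 8:51 AM–6:16 PM = 9 h 25 min; less 30 min break → 8 h 55 min
Total: 5 h 53 min + 6 h 51 min + 6 h 45 min + 8 h 55 min = 28 h 24 min.

28.40 hours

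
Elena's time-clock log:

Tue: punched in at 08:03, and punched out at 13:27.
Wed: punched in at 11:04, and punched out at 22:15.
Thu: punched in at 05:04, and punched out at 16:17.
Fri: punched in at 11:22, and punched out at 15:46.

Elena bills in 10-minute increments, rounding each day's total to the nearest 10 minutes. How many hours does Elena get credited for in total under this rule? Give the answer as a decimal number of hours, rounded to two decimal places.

32.00 hours

Tue: 08:03–13:27 = 5 h 24 min → rounds to 5 h 20 min
Wed: 11:04–22:15 = 11 h 11 min → rounds to 11 h 10 min
Thu: 05:04–16:17 = 11 h 13 min → rounds to 11 h 10 min
Fri: 11:22–15:46 = 4 h 24 min → rounds to 4 h 20 min
Total credited: 32 h 0 min.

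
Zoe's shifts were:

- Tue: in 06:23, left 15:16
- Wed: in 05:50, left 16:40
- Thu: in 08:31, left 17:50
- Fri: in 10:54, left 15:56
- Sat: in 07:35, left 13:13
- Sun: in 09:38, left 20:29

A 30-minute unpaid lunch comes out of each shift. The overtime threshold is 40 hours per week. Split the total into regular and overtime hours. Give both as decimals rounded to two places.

Tue: 06:23–15:16 = 8 h 53 min; less 30 min break → 8 h 23 min
Wed: 05:50–16:40 = 10 h 50 min; less 30 min break → 10 h 20 min
Thu: 08:31–17:50 = 9 h 19 min; less 30 min break → 8 h 49 min
Fri: 10:54–15:56 = 5 h 2 min; less 30 min break → 4 h 32 min
Sat: 07:35–13:13 = 5 h 38 min; less 30 min break → 5 h 8 min
Sun: 09:38–20:29 = 10 h 51 min; less 30 min break → 10 h 21 min
Total worked: 47 h 33 min = 47.55 h.
Threshold 40 h → overtime 7 h 33 min, regular 40 h 0 min.

Regular 40.00 hours, overtime 7.55 hours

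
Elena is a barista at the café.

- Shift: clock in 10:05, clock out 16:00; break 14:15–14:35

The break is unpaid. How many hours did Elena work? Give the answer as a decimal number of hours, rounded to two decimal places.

5.58 hours

Shift: 10:05–16:00 = 5 h 55 min; less 20 min break → 5 h 35 min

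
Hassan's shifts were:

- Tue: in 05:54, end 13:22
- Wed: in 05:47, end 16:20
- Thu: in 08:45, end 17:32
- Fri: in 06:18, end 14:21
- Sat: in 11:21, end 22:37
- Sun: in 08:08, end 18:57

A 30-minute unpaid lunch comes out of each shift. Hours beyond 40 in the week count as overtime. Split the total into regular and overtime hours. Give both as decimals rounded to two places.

Tue: 05:54–13:22 = 7 h 28 min; less 30 min break → 6 h 58 min
Wed: 05:47–16:20 = 10 h 33 min; less 30 min break → 10 h 3 min
Thu: 08:45–17:32 = 8 h 47 min; less 30 min break → 8 h 17 min
Fri: 06:18–14:21 = 8 h 3 min; less 30 min break → 7 h 33 min
Sat: 11:21–22:37 = 11 h 16 min; less 30 min break → 10 h 46 min
Sun: 08:08–18:57 = 10 h 49 min; less 30 min break → 10 h 19 min
Total worked: 53 h 56 min = 53.93 h.
Threshold 40 h → overtime 13 h 56 min, regular 40 h 0 min.

Regular 40.00 hours, overtime 13.93 hours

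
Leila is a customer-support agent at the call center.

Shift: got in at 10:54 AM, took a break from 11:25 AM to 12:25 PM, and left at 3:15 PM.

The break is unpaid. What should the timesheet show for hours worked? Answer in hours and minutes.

Shift: 10:54 AM–3:15 PM = 4 h 21 min; less 60 min break → 3 h 21 min

3 h 21 min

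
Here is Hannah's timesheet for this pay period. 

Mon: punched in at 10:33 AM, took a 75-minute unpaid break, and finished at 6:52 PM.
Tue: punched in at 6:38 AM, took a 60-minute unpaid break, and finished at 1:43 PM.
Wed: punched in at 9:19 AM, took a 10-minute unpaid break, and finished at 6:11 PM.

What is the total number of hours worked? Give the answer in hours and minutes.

Mon: 10:33 AM–6:52 PM = 8 h 19 min; less 75 min break → 7 h 4 min
Tue: 6:38 AM–1:43 PM = 7 h 5 min; less 60 min break → 6 h 5 min
Wed: 9:19 AM–6:11 PM = 8 h 52 min; less 10 min break → 8 h 42 min
Total: 7 h 4 min + 6 h 5 min + 8 h 42 min = 21 h 51 min.

21 h 51 min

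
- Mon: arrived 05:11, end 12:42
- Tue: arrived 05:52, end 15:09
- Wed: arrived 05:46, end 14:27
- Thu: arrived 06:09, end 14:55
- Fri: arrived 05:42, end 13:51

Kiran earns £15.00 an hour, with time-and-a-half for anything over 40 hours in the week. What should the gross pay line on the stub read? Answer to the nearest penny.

£654.00

Mon: 05:11–12:42 = 7 h 31 min
Tue: 05:52–15:09 = 9 h 17 min
Wed: 05:46–14:27 = 8 h 41 min
Thu: 06:09–14:55 = 8 h 46 min
Fri: 05:42–13:51 = 8 h 9 min
Total worked: 42 h 24 min = 2544 min.
Regular 40 h 0 min = 2400 min at £15.00/h; overtime 2 h 24 min = 144 min at £22.50/h.
Pay = (2400 × £15.00 + 144 × £22.50) ÷ 60 = £654.00.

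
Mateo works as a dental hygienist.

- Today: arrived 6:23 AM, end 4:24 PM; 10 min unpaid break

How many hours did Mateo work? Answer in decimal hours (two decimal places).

9.85 hours

Today: 6:23 AM–4:24 PM = 10 h 1 min; less 10 min break → 9 h 51 min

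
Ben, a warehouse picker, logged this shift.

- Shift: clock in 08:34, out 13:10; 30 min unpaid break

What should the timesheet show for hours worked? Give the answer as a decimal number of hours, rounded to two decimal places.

Shift: 08:34–13:10 = 4 h 36 min; less 30 min break → 4 h 6 min

4.10 hours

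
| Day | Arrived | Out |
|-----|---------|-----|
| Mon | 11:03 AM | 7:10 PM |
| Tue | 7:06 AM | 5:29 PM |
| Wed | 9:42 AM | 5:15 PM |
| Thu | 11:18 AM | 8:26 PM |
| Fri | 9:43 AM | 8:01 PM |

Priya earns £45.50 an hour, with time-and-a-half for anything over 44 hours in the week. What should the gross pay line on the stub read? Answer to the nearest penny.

Mon: 11:03 AM–7:10 PM = 8 h 7 min
Tue: 7:06 AM–5:29 PM = 10 h 23 min
Wed: 9:42 AM–5:15 PM = 7 h 33 min
Thu: 11:18 AM–8:26 PM = 9 h 8 min
Fri: 9:43 AM–8:01 PM = 10 h 18 min
Total worked: 45 h 29 min = 2729 min.
Regular 44 h 0 min = 2640 min at £45.50/h; overtime 1 h 29 min = 89 min at £68.25/h.
Pay = (2640 × £45.50 + 89 × £68.25) ÷ 60 = £2103.24.

£2103.24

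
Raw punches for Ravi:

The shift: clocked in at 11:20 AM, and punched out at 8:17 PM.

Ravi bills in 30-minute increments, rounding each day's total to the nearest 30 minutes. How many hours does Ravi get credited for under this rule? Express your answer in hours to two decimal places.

The shift: 11:20 AM–8:17 PM = 8 h 57 min → rounds to 9 h 0 min

9.00 hours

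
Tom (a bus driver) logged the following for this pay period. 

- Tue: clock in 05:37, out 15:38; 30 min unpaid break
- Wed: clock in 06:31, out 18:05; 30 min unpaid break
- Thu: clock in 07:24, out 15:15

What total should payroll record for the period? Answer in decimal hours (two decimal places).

28.43 hours

Tue: 05:37–15:38 = 10 h 1 min; less 30 min break → 9 h 31 min
Wed: 06:31–18:05 = 11 h 34 min; less 30 min break → 11 h 4 min
Thu: 07:24–15:15 = 7 h 51 min
Total: 9 h 31 min + 11 h 4 min + 7 h 51 min = 28 h 26 min.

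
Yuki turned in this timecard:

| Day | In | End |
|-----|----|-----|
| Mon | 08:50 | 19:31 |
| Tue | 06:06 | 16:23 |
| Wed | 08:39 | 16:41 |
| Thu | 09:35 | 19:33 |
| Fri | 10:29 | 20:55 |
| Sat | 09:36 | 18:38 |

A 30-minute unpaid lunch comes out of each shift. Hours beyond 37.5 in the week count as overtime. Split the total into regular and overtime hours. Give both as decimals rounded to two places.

Mon: 08:50–19:31 = 10 h 41 min; less 30 min break → 10 h 11 min
Tue: 06:06–16:23 = 10 h 17 min; less 30 min break → 9 h 47 min
Wed: 08:39–16:41 = 8 h 2 min; less 30 min break → 7 h 32 min
Thu: 09:35–19:33 = 9 h 58 min; less 30 min break → 9 h 28 min
Fri: 10:29–20:55 = 10 h 26 min; less 30 min break → 9 h 56 min
Sat: 09:36–18:38 = 9 h 2 min; less 30 min break → 8 h 32 min
Total worked: 55 h 26 min = 55.43 h.
Threshold 37.5 h → overtime 17 h 56 min, regular 37 h 30 min.

Regular 37.50 hours, overtime 17.93 hours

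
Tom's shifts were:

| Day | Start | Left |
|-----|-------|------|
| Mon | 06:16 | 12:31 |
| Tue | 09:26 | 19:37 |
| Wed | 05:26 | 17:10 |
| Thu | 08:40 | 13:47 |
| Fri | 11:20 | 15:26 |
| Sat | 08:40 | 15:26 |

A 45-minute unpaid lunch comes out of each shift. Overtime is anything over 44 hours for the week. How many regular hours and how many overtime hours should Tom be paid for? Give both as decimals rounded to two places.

Mon: 06:16–12:31 = 6 h 15 min; less 45 min break → 5 h 30 min
Tue: 09:26–19:37 = 10 h 11 min; less 45 min break → 9 h 26 min
Wed: 05:26–17:10 = 11 h 44 min; less 45 min break → 10 h 59 min
Thu: 08:40–13:47 = 5 h 7 min; less 45 min break → 4 h 22 min
Fri: 11:20–15:26 = 4 h 6 min; less 45 min break → 3 h 21 min
Sat: 08:40–15:26 = 6 h 46 min; less 45 min break → 6 h 1 min
Total worked: 39 h 39 min = 39.65 h.
Threshold 44 h → overtime 0 h 0 min, regular 39 h 39 min.

Regular 39.65 hours, overtime 0.00 hours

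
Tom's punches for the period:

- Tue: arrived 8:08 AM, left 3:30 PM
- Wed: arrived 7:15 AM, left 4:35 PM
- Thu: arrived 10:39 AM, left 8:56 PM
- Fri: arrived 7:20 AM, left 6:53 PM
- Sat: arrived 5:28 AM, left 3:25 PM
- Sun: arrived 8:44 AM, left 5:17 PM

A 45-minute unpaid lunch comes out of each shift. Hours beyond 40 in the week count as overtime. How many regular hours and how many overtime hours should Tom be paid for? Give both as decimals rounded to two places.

Regular 40.00 hours, overtime 12.53 hours

Tue: 8:08 AM–3:30 PM = 7 h 22 min; less 45 min break → 6 h 37 min
Wed: 7:15 AM–4:35 PM = 9 h 20 min; less 45 min break → 8 h 35 min
Thu: 10:39 AM–8:56 PM = 10 h 17 min; less 45 min break → 9 h 32 min
Fri: 7:20 AM–6:53 PM = 11 h 33 min; less 45 min break → 10 h 48 min
Sat: 5:28 AM–3:25 PM = 9 h 57 min; less 45 min break → 9 h 12 min
Sun: 8:44 AM–5:17 PM = 8 h 33 min; less 45 min break → 7 h 48 min
Total worked: 52 h 32 min = 52.53 h.
Threshold 40 h → overtime 12 h 32 min, regular 40 h 0 min.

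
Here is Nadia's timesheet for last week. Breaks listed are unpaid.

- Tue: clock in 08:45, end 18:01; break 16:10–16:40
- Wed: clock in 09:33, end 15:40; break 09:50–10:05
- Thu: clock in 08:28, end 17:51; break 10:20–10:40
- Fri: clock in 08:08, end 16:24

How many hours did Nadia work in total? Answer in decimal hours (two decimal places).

31.95 hours

Tue: 08:45–18:01 = 9 h 16 min; less 30 min break → 8 h 46 min
Wed: 09:33–15:40 = 6 h 7 min; less 15 min break → 5 h 52 min
Thu: 08:28–17:51 = 9 h 23 min; less 20 min break → 9 h 3 min
Fri: 08:08–16:24 = 8 h 16 min
Total: 8 h 46 min + 5 h 52 min + 9 h 3 min + 8 h 16 min = 31 h 57 min.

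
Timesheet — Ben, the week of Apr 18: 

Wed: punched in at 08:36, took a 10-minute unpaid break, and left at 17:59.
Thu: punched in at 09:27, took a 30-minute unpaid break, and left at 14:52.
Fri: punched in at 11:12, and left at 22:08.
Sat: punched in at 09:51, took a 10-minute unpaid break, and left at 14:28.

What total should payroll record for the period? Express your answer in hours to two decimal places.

29.52 hours

Wed: 08:36–17:59 = 9 h 23 min; less 10 min break → 9 h 13 min
Thu: 09:27–14:52 = 5 h 25 min; less 30 min break → 4 h 55 min
Fri: 11:12–22:08 = 10 h 56 min
Sat: 09:51–14:28 = 4 h 37 min; less 10 min break → 4 h 27 min
Total: 9 h 13 min + 4 h 55 min + 10 h 56 min + 4 h 27 min = 29 h 31 min.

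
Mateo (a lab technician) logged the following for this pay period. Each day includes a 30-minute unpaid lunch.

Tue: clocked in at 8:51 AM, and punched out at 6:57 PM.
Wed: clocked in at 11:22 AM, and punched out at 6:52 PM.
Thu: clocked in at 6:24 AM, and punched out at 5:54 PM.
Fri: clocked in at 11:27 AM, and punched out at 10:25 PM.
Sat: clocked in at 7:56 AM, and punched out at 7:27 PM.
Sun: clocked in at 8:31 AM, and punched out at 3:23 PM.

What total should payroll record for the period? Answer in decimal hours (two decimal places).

Tue: 8:51 AM–6:57 PM = 10 h 6 min; less 30 min break → 9 h 36 min
Wed: 11:22 AM–6:52 PM = 7 h 30 min; less 30 min break → 7 h 0 min
Thu: 6:24 AM–5:54 PM = 11 h 30 min; less 30 min break → 11 h 0 min
Fri: 11:27 AM–10:25 PM = 10 h 58 min; less 30 min break → 10 h 28 min
Sat: 7:56 AM–7:27 PM = 11 h 31 min; less 30 min break → 11 h 1 min
Sun: 8:31 AM–3:23 PM = 6 h 52 min; less 30 min break → 6 h 22 min
Total: 9 h 36 min + 7 h 0 min + 11 h 0 min + 10 h 28 min + 11 h 1 min + 6 h 22 min = 55 h 27 min.

55.45 hours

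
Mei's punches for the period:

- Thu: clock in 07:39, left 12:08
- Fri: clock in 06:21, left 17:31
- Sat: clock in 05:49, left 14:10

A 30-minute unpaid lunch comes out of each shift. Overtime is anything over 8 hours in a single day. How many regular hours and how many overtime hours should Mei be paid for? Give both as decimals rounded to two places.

Regular 19.83 hours, overtime 2.67 hours

Thu: 07:39–12:08 = 4 h 29 min; less 30 min break → 3 h 59 min
Fri: 06:21–17:31 = 11 h 10 min; less 30 min break → 10 h 40 min
Sat: 05:49–14:10 = 8 h 21 min; less 30 min break → 7 h 51 min
Thu reg 3 h 59 min / OT 0 h 0 min; Fri reg 8 h 0 min / OT 2 h 40 min; Sat reg 7 h 51 min / OT 0 h 0 min.
Totals: regular 19 h 50 min, overtime 2 h 40 min.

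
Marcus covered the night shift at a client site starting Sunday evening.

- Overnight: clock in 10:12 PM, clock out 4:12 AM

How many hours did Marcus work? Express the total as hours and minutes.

Overnight: 10:12 PM → midnight = 1 h 48 min; midnight → 4:12 AM = 4 h 12 min; span 6 h 0 min

6 h 0 min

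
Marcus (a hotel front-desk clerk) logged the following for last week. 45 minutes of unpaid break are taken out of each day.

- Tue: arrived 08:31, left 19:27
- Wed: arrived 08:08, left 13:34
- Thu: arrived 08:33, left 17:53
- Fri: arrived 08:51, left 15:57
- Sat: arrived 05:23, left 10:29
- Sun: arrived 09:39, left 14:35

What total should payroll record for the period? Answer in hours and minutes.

Tue: 08:31–19:27 = 10 h 56 min; less 45 min break → 10 h 11 min
Wed: 08:08–13:34 = 5 h 26 min; less 45 min break → 4 h 41 min
Thu: 08:33–17:53 = 9 h 20 min; less 45 min break → 8 h 35 min
Fri: 08:51–15:57 = 7 h 6 min; less 45 min break → 6 h 21 min
Sat: 05:23–10:29 = 5 h 6 min; less 45 min break → 4 h 21 min
Sun: 09:39–14:35 = 4 h 56 min; less 45 min break → 4 h 11 min
Total: 10 h 11 min + 4 h 41 min + 8 h 35 min + 6 h 21 min + 4 h 21 min + 4 h 11 min = 38 h 20 min.

38 h 20 min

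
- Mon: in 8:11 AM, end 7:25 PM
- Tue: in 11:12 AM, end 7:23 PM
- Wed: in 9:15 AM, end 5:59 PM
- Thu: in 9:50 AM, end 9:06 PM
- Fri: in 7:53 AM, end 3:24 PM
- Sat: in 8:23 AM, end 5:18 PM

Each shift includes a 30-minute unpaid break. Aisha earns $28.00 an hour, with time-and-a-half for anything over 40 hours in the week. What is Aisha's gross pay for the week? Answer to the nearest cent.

$1659.70

Mon: 8:11 AM–7:25 PM = 11 h 14 min; less 30 min break → 10 h 44 min
Tue: 11:12 AM–7:23 PM = 8 h 11 min; less 30 min break → 7 h 41 min
Wed: 9:15 AM–5:59 PM = 8 h 44 min; less 30 min break → 8 h 14 min
Thu: 9:50 AM–9:06 PM = 11 h 16 min; less 30 min break → 10 h 46 min
Fri: 7:53 AM–3:24 PM = 7 h 31 min; less 30 min break → 7 h 1 min
Sat: 8:23 AM–5:18 PM = 8 h 55 min; less 30 min break → 8 h 25 min
Total worked: 52 h 51 min = 3171 min.
Regular 40 h 0 min = 2400 min at $28.00/h; overtime 12 h 51 min = 771 min at $42.00/h.
Pay = (2400 × $28.00 + 771 × $42.00) ÷ 60 = $1659.70.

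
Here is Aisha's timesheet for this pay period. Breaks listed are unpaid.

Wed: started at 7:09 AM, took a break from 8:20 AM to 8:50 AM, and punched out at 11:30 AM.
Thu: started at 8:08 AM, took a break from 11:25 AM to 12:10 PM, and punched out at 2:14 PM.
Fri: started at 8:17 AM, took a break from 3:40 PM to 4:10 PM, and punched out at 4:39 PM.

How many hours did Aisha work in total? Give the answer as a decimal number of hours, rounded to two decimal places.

17.07 hours

Wed: 7:09 AM–11:30 AM = 4 h 21 min; less 30 min break → 3 h 51 min
Thu: 8:08 AM–2:14 PM = 6 h 6 min; less 45 min break → 5 h 21 min
Fri: 8:17 AM–4:39 PM = 8 h 22 min; less 30 min break → 7 h 52 min
Total: 3 h 51 min + 5 h 21 min + 7 h 52 min = 17 h 4 min.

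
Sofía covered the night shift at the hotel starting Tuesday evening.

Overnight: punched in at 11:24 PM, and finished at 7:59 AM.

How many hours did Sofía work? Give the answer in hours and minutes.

Overnight: 11:24 PM → midnight = 0 h 36 min; midnight → 7:59 AM = 7 h 59 min; span 8 h 35 min

8 h 35 min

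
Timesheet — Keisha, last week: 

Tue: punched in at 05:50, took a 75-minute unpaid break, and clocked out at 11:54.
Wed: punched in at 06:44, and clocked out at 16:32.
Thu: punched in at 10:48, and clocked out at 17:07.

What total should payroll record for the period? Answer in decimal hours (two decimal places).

Tue: 05:50–11:54 = 6 h 4 min; less 75 min break → 4 h 49 min
Wed: 06:44–16:32 = 9 h 48 min
Thu: 10:48–17:07 = 6 h 19 min
Total: 4 h 49 min + 9 h 48 min + 6 h 19 min = 20 h 56 min.

20.93 hours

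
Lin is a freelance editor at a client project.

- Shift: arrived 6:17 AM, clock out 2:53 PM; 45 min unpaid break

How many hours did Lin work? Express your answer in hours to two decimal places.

Shift: 6:17 AM–2:53 PM = 8 h 36 min; less 45 min break → 7 h 51 min

7.85 hours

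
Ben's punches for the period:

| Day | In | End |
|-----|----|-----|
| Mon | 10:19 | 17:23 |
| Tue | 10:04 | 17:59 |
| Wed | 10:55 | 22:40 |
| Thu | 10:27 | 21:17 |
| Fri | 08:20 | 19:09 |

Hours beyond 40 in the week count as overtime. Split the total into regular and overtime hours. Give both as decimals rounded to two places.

Mon: 10:19–17:23 = 7 h 4 min
Tue: 10:04–17:59 = 7 h 55 min
Wed: 10:55–22:40 = 11 h 45 min
Thu: 10:27–21:17 = 10 h 50 min
Fri: 08:20–19:09 = 10 h 49 min
Total worked: 48 h 23 min = 48.38 h.
Threshold 40 h → overtime 8 h 23 min, regular 40 h 0 min.

Regular 40.00 hours, overtime 8.38 hours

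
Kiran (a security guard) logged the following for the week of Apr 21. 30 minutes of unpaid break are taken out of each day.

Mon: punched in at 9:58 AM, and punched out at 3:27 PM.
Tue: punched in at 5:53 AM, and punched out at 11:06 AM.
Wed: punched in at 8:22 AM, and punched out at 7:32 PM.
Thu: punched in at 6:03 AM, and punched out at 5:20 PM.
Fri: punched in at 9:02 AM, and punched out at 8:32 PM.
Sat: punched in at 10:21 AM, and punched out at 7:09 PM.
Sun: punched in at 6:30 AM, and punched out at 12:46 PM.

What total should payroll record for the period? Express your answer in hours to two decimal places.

Mon: 9:58 AM–3:27 PM = 5 h 29 min; less 30 min break → 4 h 59 min
Tue: 5:53 AM–11:06 AM = 5 h 13 min; less 30 min break → 4 h 43 min
Wed: 8:22 AM–7:32 PM = 11 h 10 min; less 30 min break → 10 h 40 min
Thu: 6:03 AM–5:20 PM = 11 h 17 min; less 30 min break → 10 h 47 min
Fri: 9:02 AM–8:32 PM = 11 h 30 min; less 30 min break → 11 h 0 min
Sat: 10:21 AM–7:09 PM = 8 h 48 min; less 30 min break → 8 h 18 min
Sun: 6:30 AM–12:46 PM = 6 h 16 min; less 30 min break → 5 h 46 min
Total: 4 h 59 min + 4 h 43 min + 10 h 40 min + 10 h 47 min + 11 h 0 min + 8 h 18 min + 5 h 46 min = 56 h 13 min.

56.22 hours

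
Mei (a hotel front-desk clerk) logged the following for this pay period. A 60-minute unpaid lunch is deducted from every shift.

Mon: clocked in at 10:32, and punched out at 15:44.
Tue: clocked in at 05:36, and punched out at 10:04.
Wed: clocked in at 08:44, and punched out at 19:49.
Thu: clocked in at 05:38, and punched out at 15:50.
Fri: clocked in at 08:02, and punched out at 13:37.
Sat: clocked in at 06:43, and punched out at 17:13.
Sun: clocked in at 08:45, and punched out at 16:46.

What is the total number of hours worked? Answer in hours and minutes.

Mon: 10:32–15:44 = 5 h 12 min; less 60 min break → 4 h 12 min
Tue: 05:36–10:04 = 4 h 28 min; less 60 min break → 3 h 28 min
Wed: 08:44–19:49 = 11 h 5 min; less 60 min break → 10 h 5 min
Thu: 05:38–15:50 = 10 h 12 min; less 60 min break → 9 h 12 min
Fri: 08:02–13:37 = 5 h 35 min; less 60 min break → 4 h 35 min
Sat: 06:43–17:13 = 10 h 30 min; less 60 min break → 9 h 30 min
Sun: 08:45–16:46 = 8 h 1 min; less 60 min break → 7 h 1 min
Total: 4 h 12 min + 3 h 28 min + 10 h 5 min + 9 h 12 min + 4 h 35 min + 9 h 30 min + 7 h 1 min = 48 h 3 min.

48 h 3 min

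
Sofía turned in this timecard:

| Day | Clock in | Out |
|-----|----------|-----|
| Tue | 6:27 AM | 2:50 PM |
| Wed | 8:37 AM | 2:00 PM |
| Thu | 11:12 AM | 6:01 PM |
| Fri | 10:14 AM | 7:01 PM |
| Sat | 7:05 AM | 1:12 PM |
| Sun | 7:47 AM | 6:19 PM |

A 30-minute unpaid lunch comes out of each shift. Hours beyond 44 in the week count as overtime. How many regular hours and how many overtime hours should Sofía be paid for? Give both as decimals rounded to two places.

Regular 43.02 hours, overtime 0.00 hours

Tue: 6:27 AM–2:50 PM = 8 h 23 min; less 30 min break → 7 h 53 min
Wed: 8:37 AM–2:00 PM = 5 h 23 min; less 30 min break → 4 h 53 min
Thu: 11:12 AM–6:01 PM = 6 h 49 min; less 30 min break → 6 h 19 min
Fri: 10:14 AM–7:01 PM = 8 h 47 min; less 30 min break → 8 h 17 min
Sat: 7:05 AM–1:12 PM = 6 h 7 min; less 30 min break → 5 h 37 min
Sun: 7:47 AM–6:19 PM = 10 h 32 min; less 30 min break → 10 h 2 min
Total worked: 43 h 1 min = 43.02 h.
Threshold 44 h → overtime 0 h 0 min, regular 43 h 1 min.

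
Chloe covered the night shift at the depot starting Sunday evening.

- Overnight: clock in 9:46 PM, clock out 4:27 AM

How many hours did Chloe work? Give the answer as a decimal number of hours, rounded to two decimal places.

Overnight: 9:46 PM → midnight = 2 h 14 min; midnight → 4:27 AM = 4 h 27 min; span 6 h 41 min

6.68 hours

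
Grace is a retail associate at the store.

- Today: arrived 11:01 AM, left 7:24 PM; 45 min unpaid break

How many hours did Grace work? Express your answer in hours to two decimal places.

7.63 hours

Today: 11:01 AM–7:24 PM = 8 h 23 min; less 45 min break → 7 h 38 min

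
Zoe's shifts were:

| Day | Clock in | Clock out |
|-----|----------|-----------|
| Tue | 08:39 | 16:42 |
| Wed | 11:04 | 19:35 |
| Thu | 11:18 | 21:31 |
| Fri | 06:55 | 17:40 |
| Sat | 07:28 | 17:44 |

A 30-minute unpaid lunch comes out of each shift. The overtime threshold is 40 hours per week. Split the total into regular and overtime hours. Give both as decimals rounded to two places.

Tue: 08:39–16:42 = 8 h 3 min; less 30 min break → 7 h 33 min
Wed: 11:04–19:35 = 8 h 31 min; less 30 min break → 8 h 1 min
Thu: 11:18–21:31 = 10 h 13 min; less 30 min break → 9 h 43 min
Fri: 06:55–17:40 = 10 h 45 min; less 30 min break → 10 h 15 min
Sat: 07:28–17:44 = 10 h 16 min; less 30 min break → 9 h 46 min
Total worked: 45 h 18 min = 45.30 h.
Threshold 40 h → overtime 5 h 18 min, regular 40 h 0 min.

Regular 40.00 hours, overtime 5.30 hours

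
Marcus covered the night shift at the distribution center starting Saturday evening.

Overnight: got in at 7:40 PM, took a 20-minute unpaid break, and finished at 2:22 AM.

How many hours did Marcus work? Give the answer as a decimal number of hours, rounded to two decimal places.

6.37 hours

Overnight: 7:40 PM → midnight = 4 h 20 min; midnight → 2:22 AM = 2 h 22 min; span 6 h 42 min; less 20 min break → 6 h 22 min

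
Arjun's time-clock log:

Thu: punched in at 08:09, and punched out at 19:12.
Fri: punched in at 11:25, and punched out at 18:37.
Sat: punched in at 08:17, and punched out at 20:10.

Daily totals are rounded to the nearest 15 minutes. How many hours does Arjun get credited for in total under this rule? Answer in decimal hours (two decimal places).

Thu: 08:09–19:12 = 11 h 3 min → rounds to 11 h 0 min
Fri: 11:25–18:37 = 7 h 12 min → rounds to 7 h 15 min
Sat: 08:17–20:10 = 11 h 53 min → rounds to 12 h 0 min
Total credited: 30 h 15 min.

30.25 hours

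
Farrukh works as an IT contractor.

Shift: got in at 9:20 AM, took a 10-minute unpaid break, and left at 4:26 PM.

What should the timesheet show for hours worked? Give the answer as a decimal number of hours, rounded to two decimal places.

6.93 hours

Shift: 9:20 AM–4:26 PM = 7 h 6 min; less 10 min break → 6 h 56 min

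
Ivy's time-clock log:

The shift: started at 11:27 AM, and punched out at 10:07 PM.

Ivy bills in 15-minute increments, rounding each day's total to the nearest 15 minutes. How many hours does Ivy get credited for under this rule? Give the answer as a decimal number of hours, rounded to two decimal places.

The shift: 11:27 AM–10:07 PM = 10 h 40 min → rounds to 10 h 45 min

10.75 hours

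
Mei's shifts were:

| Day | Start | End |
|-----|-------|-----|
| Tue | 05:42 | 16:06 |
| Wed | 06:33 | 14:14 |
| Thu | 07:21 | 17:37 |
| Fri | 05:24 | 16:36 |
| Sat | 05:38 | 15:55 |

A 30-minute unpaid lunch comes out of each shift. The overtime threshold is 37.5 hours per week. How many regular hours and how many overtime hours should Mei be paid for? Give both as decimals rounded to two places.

Regular 37.50 hours, overtime 9.83 hours

Tue: 05:42–16:06 = 10 h 24 min; less 30 min break → 9 h 54 min
Wed: 06:33–14:14 = 7 h 41 min; less 30 min break → 7 h 11 min
Thu: 07:21–17:37 = 10 h 16 min; less 30 min break → 9 h 46 min
Fri: 05:24–16:36 = 11 h 12 min; less 30 min break → 10 h 42 min
Sat: 05:38–15:55 = 10 h 17 min; less 30 min break → 9 h 47 min
Total worked: 47 h 20 min = 47.33 h.
Threshold 37.5 h → overtime 9 h 50 min, regular 37 h 30 min.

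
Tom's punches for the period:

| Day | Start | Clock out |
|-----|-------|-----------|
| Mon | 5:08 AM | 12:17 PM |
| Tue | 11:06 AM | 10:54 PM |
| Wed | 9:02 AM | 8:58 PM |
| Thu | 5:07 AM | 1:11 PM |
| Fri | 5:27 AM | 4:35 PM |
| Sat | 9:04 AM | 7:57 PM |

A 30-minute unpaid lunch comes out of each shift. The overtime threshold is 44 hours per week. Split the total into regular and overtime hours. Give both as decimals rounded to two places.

Mon: 5:08 AM–12:17 PM = 7 h 9 min; less 30 min break → 6 h 39 min
Tue: 11:06 AM–10:54 PM = 11 h 48 min; less 30 min break → 11 h 18 min
Wed: 9:02 AM–8:58 PM = 11 h 56 min; less 30 min break → 11 h 26 min
Thu: 5:07 AM–1:11 PM = 8 h 4 min; less 30 min break → 7 h 34 min
Fri: 5:27 AM–4:35 PM = 11 h 8 min; less 30 min break → 10 h 38 min
Sat: 9:04 AM–7:57 PM = 10 h 53 min; less 30 min break → 10 h 23 min
Total worked: 57 h 58 min = 57.97 h.
Threshold 44 h → overtime 13 h 58 min, regular 44 h 0 min.

Regular 44.00 hours, overtime 13.97 hours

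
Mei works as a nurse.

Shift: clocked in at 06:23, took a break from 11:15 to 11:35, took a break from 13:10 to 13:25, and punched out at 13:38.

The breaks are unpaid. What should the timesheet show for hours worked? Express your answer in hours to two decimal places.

6.67 hours

Shift: 06:23–13:38 = 7 h 15 min; less 35 min break → 6 h 40 min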